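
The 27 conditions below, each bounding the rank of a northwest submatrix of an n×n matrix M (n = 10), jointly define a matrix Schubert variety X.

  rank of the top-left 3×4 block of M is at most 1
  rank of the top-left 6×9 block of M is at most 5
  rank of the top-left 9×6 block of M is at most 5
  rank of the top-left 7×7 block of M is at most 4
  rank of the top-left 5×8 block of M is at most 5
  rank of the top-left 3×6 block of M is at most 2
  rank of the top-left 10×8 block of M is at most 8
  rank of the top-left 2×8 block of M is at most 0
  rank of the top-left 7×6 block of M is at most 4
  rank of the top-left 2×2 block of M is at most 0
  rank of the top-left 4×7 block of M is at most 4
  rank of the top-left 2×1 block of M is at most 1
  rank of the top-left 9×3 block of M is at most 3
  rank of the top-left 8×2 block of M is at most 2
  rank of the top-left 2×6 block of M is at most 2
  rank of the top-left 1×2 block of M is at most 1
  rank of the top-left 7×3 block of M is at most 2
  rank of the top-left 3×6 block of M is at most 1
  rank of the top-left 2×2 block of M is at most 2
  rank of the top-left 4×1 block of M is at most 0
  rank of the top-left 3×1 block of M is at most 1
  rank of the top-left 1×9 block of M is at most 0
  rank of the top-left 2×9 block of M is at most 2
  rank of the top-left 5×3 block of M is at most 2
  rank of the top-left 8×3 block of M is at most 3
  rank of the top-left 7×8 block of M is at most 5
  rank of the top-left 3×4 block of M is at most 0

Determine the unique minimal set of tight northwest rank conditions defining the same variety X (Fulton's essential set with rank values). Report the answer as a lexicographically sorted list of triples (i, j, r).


The tightest implied rank at each (i,j), from the 27 conditions:

  row 1: 0, 0, 0, 0, 0, 0, 0, 0, 0, 1
  row 2: 0, 0, 0, 0, 0, 0, 0, 0, 1, 2
  row 3: 0, 0, 0, 0, 1, 1, 1, 1, 2, 3
  row 4: 0, 1, 1, 1, 2, 2, 2, 2, 3, 4
  row 5: 1, 2, 2, 2, 3, 3, 3, 3, 4, 5
  row 6: 1, 2, 2, 3, 4, 4, 4, 4, 5, 6
  row 7: 1, 2, 2, 3, 4, 4, 4, 5, 6, 7
  row 8: 1, 2, 3, 4, 5, 5, 5, 6, 7, 8
  row 9: 1, 2, 3, 4, 5, 5, 6, 7, 8, 9
  row 10: 1, 2, 3, 4, 5, 6, 7, 8, 9, 10

the unique w with this rank table is (10, 9, 5, 2, 1, 4, 8, 3, 7, 6).

Fulton essential set (7 of the 27 Rothe cells):

[(1, 9, 0), (2, 8, 0), (3, 4, 0), (4, 1, 0), (7, 3, 2), (7, 7, 4), (9, 6, 5)]


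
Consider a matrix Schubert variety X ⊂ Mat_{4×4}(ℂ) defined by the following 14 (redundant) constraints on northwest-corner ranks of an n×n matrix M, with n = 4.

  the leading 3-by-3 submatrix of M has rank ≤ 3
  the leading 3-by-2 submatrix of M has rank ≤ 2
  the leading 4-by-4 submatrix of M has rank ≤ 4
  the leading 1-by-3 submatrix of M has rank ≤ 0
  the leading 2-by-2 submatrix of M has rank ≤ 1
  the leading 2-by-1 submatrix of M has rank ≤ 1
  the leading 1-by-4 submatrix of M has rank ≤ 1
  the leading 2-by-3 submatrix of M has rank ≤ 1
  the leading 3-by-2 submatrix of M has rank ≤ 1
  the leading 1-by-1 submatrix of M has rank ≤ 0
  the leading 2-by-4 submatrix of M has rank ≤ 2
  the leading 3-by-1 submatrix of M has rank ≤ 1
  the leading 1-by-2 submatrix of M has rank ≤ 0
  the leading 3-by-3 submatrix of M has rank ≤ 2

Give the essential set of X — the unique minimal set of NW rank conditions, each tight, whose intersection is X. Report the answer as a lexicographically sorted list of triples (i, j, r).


The tightest implied rank at each (i,j), from the 14 conditions:

  i=1: 0, 0, 0, 1
  i=2: 1, 1, 1, 2
  i=3: 1, 1, 2, 3
  i=4: 1, 2, 3, 4

so w = (4, 1, 3, 2).

D(w) has 4 cells with 2 SE-corners; essential set:

[(1, 3, 0), (3, 2, 1)]


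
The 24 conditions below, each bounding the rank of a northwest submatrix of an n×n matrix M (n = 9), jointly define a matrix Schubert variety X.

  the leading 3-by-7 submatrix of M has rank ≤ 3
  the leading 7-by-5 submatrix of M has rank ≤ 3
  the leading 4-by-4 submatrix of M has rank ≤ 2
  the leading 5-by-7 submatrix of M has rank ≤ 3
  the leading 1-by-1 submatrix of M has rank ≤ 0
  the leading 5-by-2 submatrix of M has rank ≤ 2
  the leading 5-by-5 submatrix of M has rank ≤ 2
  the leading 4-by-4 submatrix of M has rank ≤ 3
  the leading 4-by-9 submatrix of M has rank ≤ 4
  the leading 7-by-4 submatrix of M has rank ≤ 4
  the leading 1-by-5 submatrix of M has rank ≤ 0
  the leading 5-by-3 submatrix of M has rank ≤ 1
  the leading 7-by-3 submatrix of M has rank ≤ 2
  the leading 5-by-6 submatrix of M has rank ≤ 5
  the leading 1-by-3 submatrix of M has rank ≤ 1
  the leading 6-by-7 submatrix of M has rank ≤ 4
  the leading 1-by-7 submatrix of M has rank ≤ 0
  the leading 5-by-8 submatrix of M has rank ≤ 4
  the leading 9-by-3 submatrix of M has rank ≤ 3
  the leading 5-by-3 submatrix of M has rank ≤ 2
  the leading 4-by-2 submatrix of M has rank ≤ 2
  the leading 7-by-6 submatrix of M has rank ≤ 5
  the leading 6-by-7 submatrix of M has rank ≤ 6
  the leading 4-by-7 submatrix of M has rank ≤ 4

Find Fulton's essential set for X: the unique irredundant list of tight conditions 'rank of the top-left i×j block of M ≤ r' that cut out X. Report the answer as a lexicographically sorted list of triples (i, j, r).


The tightest implied rank at each (i,j), from the 24 conditions:

  0 0 0 0 0 0 0 1 1
  1 1 1 1 1 1 1 2 2
  1 1 1 2 2 2 2 3 3
  1 1 1 2 2 3 3 4 4
  1 1 1 2 2 3 3 4 5
  1 2 2 3 3 4 4 5 6
  1 2 2 3 3 4 5 6 7
  1 2 3 4 4 5 6 7 8
  1 2 3 4 5 6 7 8 9

so w = (8, 1, 4, 6, 9, 2, 7, 3, 5).

|D(w)|=18, |Ess(w)|=6:

[(1, 7, 0), (5, 3, 1), (5, 5, 2), (5, 7, 3), (7, 3, 2), (7, 5, 3)]


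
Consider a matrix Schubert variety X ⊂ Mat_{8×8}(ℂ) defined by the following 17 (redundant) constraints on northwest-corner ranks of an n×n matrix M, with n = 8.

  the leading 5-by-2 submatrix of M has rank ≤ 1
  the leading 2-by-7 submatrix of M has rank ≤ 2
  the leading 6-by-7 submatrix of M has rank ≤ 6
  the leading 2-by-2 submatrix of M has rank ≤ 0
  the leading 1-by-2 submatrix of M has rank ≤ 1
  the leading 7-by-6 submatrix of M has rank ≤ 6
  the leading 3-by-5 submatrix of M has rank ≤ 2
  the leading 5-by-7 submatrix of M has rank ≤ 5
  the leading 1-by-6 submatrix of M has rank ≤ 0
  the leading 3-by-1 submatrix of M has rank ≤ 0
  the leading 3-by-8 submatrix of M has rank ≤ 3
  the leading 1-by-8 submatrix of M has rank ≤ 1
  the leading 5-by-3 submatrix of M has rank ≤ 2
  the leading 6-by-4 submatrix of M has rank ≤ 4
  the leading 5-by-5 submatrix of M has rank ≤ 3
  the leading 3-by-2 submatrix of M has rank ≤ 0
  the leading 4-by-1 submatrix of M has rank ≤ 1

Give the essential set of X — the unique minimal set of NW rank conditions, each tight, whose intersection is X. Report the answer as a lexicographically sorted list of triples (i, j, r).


The tightest implied rank at each (i,j), from the 17 conditions:

  row 1: 0, 0, 0, 0, 0, 0, 1, 1
  row 2: 0, 0, 1, 1, 1, 1, 2, 2
  row 3: 0, 0, 1, 2, 2, 2, 3, 3
  row 4: 1, 1, 2, 3, 3, 3, 4, 4
  row 5: 1, 1, 2, 3, 3, 4, 5, 5
  row 6: 1, 2, 3, 4, 4, 5, 6, 6
  row 7: 1, 2, 3, 4, 5, 6, 7, 7
  row 8: 1, 2, 3, 4, 5, 6, 7, 8

so w = (7, 3, 4, 1, 6, 2, 5, 8).

|D(w)|=12, |Ess(w)|=4:

[(1, 6, 0), (3, 2, 0), (5, 2, 1), (5, 5, 3)]


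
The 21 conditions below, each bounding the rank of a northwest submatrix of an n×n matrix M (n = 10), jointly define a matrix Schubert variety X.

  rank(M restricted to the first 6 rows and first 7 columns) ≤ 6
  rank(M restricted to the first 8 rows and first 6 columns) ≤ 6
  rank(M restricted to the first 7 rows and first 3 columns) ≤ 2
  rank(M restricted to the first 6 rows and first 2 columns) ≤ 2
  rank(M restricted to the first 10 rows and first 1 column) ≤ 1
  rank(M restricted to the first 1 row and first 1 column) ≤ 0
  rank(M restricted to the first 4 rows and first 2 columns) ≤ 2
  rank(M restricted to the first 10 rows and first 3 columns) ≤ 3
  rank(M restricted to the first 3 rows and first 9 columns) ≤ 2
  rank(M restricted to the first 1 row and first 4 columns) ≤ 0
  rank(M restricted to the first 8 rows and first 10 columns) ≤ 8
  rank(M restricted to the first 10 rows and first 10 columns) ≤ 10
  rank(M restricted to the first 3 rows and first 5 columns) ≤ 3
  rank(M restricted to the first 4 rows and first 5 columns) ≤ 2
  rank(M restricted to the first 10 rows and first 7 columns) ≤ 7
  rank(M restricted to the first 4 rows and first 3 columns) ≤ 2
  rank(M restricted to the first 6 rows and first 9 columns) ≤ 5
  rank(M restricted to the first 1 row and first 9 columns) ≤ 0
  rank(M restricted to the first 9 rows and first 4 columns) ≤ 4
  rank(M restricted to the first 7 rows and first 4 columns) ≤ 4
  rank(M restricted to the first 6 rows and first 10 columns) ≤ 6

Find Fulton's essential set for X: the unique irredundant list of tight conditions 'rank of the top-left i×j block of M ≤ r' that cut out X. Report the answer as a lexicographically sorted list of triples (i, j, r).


Reconstructing r_w from the 21 given conditions:

  R[1]: 0, 0, 0, 0, 0, 0, 0, 0, 0, 1
  R[2]: 1, 1, 1, 1, 1, 1, 1, 1, 1, 2
  R[3]: 1, 2, 2, 2, 2, 2, 2, 2, 2, 3
  R[4]: 1, 2, 2, 2, 2, 3, 3, 3, 3, 4
  R[5]: 1, 2, 2, 3, 3, 4, 4, 4, 4, 5
  R[6]: 1, 2, 2, 3, 4, 5, 5, 5, 5, 6
  R[7]: 1, 2, 2, 3, 4, 5, 6, 6, 6, 7
  R[8]: 1, 2, 3, 4, 5, 6, 7, 7, 7, 8
  R[9]: 1, 2, 3, 4, 5, 6, 7, 8, 8, 9
  R[10]: 1, 2, 3, 4, 5, 6, 7, 8, 9, 10

hence w(1..10) = (10, 1, 2, 6, 4, 5, 7, 3, 8, 9).

D(w) has 15 cells with 3 SE-corners; essential set:

[(1, 9, 0), (4, 5, 2), (7, 3, 2)]


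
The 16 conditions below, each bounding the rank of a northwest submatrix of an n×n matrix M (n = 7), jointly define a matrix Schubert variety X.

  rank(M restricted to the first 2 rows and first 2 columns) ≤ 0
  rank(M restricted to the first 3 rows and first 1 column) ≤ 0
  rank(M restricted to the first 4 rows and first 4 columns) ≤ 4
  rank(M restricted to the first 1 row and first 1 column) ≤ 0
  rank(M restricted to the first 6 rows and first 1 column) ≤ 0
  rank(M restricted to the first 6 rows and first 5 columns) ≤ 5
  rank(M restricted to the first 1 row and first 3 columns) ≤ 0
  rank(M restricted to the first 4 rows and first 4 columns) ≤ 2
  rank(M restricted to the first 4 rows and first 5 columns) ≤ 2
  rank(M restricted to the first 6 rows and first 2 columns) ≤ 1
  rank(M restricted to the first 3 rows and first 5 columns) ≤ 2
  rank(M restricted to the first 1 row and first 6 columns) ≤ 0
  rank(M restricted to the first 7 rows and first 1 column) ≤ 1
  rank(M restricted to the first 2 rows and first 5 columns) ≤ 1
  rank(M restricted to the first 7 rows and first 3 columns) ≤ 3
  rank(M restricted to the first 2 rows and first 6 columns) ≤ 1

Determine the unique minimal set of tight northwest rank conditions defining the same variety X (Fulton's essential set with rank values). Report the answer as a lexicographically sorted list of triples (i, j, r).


Reconstructing r_w from the 16 given conditions:

  0 | 0 | 0 | 0 | 0 | 0 | 1
  0 | 0 | 1 | 1 | 1 | 1 | 2
  0 | 1 | 2 | 2 | 2 | 2 | 3
  0 | 1 | 2 | 2 | 2 | 3 | 4
  0 | 1 | 2 | 3 | 3 | 4 | 5
  0 | 1 | 2 | 3 | 4 | 5 | 6
  1 | 2 | 3 | 4 | 5 | 6 | 7

the unique w with this rank table is (7, 3, 2, 6, 4, 5, 1).

Rothe diagram D(w) (14 cells), 4 SE-corners (essential conditions):

[(1, 6, 0), (2, 2, 0), (4, 5, 2), (6, 1, 0)]


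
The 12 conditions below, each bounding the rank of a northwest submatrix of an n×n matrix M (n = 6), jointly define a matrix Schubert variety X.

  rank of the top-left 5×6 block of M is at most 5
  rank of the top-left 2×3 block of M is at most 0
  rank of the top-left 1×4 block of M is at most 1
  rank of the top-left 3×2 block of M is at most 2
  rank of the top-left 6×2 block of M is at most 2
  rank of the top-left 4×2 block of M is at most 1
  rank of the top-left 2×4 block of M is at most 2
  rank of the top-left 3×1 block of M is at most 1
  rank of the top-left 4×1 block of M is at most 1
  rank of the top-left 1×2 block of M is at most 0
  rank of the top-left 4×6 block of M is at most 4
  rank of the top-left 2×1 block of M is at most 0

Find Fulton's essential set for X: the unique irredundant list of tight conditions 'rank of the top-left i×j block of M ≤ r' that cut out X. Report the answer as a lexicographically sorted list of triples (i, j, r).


Recovering R(i,j) via the rank-extension bound from the 12 conditions:

  i=1: 0, 0, 0, 1, 1, 1
  i=2: 0, 0, 0, 1, 2, 2
  i=3: 1, 1, 1, 2, 3, 3
  i=4: 1, 1, 2, 3, 4, 4
  i=5: 1, 2, 3, 4, 5, 5
  i=6: 1, 2, 3, 4, 5, 6

so w = (4, 5, 1, 3, 2, 6).

2 SE-corners of the 7-cell Rothe diagram give Ess(w):

[(2, 3, 0), (4, 2, 1)]


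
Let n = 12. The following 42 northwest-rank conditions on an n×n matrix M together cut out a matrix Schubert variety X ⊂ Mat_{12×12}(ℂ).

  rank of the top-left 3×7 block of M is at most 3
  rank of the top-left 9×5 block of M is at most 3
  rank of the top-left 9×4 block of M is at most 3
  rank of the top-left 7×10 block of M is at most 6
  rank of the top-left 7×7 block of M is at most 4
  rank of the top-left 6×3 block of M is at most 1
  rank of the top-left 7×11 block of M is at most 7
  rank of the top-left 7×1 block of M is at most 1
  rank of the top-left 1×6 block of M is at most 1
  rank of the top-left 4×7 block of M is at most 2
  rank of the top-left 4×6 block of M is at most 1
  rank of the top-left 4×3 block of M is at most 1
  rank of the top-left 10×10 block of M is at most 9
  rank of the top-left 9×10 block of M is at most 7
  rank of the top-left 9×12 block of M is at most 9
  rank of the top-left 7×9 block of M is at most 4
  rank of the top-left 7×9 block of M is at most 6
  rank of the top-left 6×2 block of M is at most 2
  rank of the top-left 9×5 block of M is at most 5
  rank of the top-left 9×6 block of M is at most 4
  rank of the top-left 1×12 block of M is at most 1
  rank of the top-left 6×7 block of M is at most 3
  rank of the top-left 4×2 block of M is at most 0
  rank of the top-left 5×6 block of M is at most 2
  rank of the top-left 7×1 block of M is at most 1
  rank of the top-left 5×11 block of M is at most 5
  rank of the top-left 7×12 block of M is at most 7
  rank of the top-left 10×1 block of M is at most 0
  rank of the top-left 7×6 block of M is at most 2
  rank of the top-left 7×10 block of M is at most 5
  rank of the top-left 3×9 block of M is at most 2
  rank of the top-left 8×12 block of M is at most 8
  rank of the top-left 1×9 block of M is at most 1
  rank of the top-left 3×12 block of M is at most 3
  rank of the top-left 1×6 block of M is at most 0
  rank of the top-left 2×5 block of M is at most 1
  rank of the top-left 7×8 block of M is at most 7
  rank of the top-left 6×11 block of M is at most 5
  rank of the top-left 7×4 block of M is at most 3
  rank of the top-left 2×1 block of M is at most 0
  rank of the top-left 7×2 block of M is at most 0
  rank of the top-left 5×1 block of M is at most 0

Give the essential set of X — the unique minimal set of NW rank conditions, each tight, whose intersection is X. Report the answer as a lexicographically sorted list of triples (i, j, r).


Reconstructing r_w from the 42 given conditions:

  R[1]: 0  0  0  0  0  0  1  1  1  1  1  1
  R[2]: 0  0  1  1  1  1  2  2  2  2  2  2
  R[3]: 0  0  1  1  1  1  2  2  2  3  3  3
  R[4]: 0  0  1  1  1  1  2  3  3  4  4  4
  R[5]: 0  0  1  2  2  2  3  4  4  5  5  5
  R[6]: 0  0  1  2  2  2  3  4  4  5  5  6
  R[7]: 0  0  1  2  2  2  3  4  4  5  6  7
  R[8]: 0  1  2  3  3  3  4  5  5  6  7  8
  R[9]: 0  1  2  3  3  4  5  6  6  7  8  9
  R[10]: 0  1  2  3  4  5  6  7  7  8  9  10
  R[11]: 1  2  3  4  5  6  7  8  8  9  10  11
  R[12]: 1  2  3  4  5  6  7  8  9  10  11  12

the unique w with this rank table is (7, 3, 10, 8, 4, 12, 11, 2, 6, 5, 1, 9).

D(w) has 37 cells with 9 SE-corners; essential set:

[(1, 6, 0), (3, 9, 2), (4, 6, 1), (6, 11, 5), (7, 2, 0), (7, 6, 2), (7, 9, 4), (9, 5, 3), (10, 1, 0)]


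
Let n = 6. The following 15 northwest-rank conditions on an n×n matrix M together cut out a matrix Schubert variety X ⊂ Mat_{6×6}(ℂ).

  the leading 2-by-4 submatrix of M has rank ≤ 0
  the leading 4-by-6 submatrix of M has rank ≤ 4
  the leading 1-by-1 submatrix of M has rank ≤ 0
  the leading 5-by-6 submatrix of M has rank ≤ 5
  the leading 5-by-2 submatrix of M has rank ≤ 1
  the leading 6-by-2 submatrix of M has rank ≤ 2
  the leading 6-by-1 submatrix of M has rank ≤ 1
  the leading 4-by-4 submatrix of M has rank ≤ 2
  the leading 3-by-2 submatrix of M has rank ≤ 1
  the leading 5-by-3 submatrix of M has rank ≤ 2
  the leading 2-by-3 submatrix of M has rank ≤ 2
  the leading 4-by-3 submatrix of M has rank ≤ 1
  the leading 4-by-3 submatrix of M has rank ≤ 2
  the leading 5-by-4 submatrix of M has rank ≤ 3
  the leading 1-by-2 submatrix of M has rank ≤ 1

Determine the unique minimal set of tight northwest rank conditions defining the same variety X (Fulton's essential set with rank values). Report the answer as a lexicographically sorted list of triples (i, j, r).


Computing R[i][j] = min implied NW-rank bound (n=6, 15 conditions):

  R[1]: 0 0 0 0 1 1
  R[2]: 0 0 0 0 1 2
  R[3]: 1 1 1 1 2 3
  R[4]: 1 1 1 2 3 4
  R[5]: 1 1 2 3 4 5
  R[6]: 1 2 3 4 5 6

the unique w with this rank table is (5, 6, 1, 4, 3, 2).

ℓ(w)=11; the 3 essential cells (i,j,r):

[(2, 4, 0), (4, 3, 1), (5, 2, 1)]


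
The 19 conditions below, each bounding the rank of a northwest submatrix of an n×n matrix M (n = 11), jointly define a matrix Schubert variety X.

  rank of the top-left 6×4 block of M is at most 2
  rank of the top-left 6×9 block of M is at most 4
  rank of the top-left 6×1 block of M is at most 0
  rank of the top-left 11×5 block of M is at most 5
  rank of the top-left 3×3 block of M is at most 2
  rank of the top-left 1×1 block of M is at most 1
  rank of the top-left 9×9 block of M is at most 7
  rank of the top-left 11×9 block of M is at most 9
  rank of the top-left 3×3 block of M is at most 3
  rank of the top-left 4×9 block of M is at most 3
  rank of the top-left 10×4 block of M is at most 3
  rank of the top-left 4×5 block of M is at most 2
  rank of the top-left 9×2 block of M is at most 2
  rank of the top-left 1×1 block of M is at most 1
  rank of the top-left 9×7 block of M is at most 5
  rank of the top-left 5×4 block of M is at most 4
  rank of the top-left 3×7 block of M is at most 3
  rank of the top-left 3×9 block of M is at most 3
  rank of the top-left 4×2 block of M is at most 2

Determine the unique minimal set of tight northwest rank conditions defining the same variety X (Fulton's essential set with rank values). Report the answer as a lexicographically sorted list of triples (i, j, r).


Reconstructing r_w from the 19 given conditions:

  0, 1, 1, 1, 1, 1, 1, 1, 1, 1, 1
  0, 1, 2, 2, 2, 2, 2, 2, 2, 2, 2
  0, 1, 2, 2, 2, 3, 3, 3, 3, 3, 3
  0, 1, 2, 2, 2, 3, 3, 3, 3, 4, 4
  0, 1, 2, 2, 3, 4, 4, 4, 4, 5, 5
  0, 1, 2, 2, 3, 4, 4, 4, 4, 5, 6
  1, 2, 3, 3, 4, 5, 5, 5, 5, 6, 7
  1, 2, 3, 3, 4, 5, 5, 6, 6, 7, 8
  1, 2, 3, 3, 4, 5, 5, 6, 7, 8, 9
  1, 2, 3, 3, 4, 5, 6, 7, 8, 9, 10
  1, 2, 3, 4, 5, 6, 7, 8, 9, 10, 11

reading off 1-entries of Δ²R: w = (2, 3, 6, 10, 5, 11, 1, 8, 9, 7, 4).

Rothe diagram D(w) (23 cells), 7 SE-corners (essential conditions):

[(4, 5, 2), (4, 9, 3), (6, 1, 0), (6, 4, 2), (6, 9, 4), (9, 7, 5), (10, 4, 3)]


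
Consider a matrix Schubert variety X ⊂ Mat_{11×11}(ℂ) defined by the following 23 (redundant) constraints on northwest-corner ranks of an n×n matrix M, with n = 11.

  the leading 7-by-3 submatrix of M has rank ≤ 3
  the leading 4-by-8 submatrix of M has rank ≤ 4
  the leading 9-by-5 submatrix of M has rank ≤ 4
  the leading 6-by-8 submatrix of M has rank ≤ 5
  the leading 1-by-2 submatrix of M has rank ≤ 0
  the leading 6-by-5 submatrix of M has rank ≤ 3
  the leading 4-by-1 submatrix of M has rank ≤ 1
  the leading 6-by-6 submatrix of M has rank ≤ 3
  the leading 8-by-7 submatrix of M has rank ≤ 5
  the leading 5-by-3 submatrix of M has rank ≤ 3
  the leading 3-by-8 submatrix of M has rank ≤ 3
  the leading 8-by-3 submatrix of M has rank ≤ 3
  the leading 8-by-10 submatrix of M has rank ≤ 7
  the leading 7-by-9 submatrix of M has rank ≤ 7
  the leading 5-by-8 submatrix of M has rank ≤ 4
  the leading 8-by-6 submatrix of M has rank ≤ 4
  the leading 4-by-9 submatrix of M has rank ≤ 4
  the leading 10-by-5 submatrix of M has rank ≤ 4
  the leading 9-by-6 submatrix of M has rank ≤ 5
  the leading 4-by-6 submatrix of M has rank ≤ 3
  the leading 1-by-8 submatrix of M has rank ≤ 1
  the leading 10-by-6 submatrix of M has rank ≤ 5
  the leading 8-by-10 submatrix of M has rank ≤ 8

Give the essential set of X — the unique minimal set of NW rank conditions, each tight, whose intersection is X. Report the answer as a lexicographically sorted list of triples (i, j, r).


Recovering R(i,j) via the rank-extension bound from the 23 conditions:

  row 1: 0 0 1 1 1 1 1 1 1 1 1
  row 2: 1 1 2 2 2 2 2 2 2 2 2
  row 3: 1 2 3 3 3 3 3 3 3 3 3
  row 4: 1 2 3 3 3 3 4 4 4 4 4
  row 5: 1 2 3 3 3 3 4 4 5 5 5
  row 6: 1 2 3 3 3 3 4 5 6 6 6
  row 7: 1 2 3 4 4 4 5 6 7 7 7
  row 8: 1 2 3 4 4 4 5 6 7 7 8
  row 9: 1 2 3 4 4 5 6 7 8 8 9
  row 10: 1 2 3 4 4 5 6 7 8 9 10
  row 11: 1 2 3 4 5 6 7 8 9 10 11

hence w(1..11) = (3, 1, 2, 7, 9, 8, 4, 11, 6, 10, 5).

Rothe diagram D(w) (17 cells), 6 SE-corners (essential conditions):

[(1, 2, 0), (5, 8, 4), (6, 6, 3), (8, 6, 4), (8, 10, 7), (10, 5, 4)]


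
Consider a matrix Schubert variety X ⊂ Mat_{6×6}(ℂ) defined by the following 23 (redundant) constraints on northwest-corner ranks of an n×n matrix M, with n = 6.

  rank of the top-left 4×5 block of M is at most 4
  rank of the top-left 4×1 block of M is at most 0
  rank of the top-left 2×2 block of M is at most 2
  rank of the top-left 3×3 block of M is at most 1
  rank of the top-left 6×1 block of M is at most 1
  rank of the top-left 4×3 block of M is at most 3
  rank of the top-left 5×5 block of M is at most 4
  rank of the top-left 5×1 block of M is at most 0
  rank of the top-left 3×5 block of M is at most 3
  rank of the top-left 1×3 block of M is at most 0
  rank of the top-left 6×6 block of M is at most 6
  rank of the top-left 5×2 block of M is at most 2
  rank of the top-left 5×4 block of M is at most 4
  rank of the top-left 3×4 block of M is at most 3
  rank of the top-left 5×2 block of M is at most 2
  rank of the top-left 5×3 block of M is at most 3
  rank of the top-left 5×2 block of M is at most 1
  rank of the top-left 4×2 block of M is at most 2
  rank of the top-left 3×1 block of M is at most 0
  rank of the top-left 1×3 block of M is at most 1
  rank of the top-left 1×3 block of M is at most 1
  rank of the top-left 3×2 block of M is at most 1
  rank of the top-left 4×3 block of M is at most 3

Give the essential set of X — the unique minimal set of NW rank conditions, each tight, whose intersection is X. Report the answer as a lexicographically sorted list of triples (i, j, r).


Computing R[i][j] = min implied NW-rank bound (n=6, 23 conditions):

  i=1: 0 | 0 | 0 | 1 | 1 | 1
  i=2: 0 | 1 | 1 | 2 | 2 | 2
  i=3: 0 | 1 | 1 | 2 | 3 | 3
  i=4: 0 | 1 | 2 | 3 | 4 | 4
  i=5: 0 | 1 | 2 | 3 | 4 | 5
  i=6: 1 | 2 | 3 | 4 | 5 | 6

second differences of R give the permutation w = (4, 2, 5, 3, 6, 1).

|D(w)|=8, |Ess(w)|=3:

[(1, 3, 0), (3, 3, 1), (5, 1, 0)]


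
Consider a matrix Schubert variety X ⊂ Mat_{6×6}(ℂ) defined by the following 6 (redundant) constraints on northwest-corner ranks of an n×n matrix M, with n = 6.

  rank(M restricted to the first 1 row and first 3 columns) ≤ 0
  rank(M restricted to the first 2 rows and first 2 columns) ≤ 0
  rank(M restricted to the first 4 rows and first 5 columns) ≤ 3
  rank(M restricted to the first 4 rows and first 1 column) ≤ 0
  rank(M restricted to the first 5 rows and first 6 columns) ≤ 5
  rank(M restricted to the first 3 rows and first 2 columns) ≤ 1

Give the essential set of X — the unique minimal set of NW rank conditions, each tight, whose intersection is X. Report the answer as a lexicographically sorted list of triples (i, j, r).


Computing R[i][j] = min implied NW-rank bound (n=6, 6 conditions):

  0, 0, 0, 1, 1, 1
  0, 0, 1, 2, 2, 2
  0, 1, 2, 3, 3, 3
  0, 1, 2, 3, 3, 4
  1, 2, 3, 4, 4, 5
  1, 2, 3, 4, 5, 6

giving w = (4, 3, 2, 6, 1, 5) via Δ²R.

Rothe diagram D(w) (8 cells), 4 SE-corners (essential conditions):

[(1, 3, 0), (2, 2, 0), (4, 1, 0), (4, 5, 3)]


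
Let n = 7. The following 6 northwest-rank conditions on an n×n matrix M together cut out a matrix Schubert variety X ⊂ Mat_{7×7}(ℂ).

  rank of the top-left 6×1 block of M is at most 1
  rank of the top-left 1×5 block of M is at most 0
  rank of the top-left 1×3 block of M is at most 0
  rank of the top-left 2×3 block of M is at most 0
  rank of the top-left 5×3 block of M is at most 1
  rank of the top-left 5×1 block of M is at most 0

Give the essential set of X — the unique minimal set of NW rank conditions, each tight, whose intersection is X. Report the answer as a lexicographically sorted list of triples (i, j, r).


Reconstructing r_w from the 6 given conditions:

  R[1]: 0  0  0  0  0  1  1
  R[2]: 0  0  0  1  1  2  2
  R[3]: 0  1  1  2  2  3  3
  R[4]: 0  1  1  2  3  4  4
  R[5]: 0  1  1  2  3  4  5
  R[6]: 1  2  2  3  4  5  6
  R[7]: 1  2  3  4  5  6  7

the unique w with this rank table is (6, 4, 2, 5, 7, 1, 3).

Fulton essential set (4 of the 13 Rothe cells):

[(1, 5, 0), (2, 3, 0), (5, 1, 0), (5, 3, 1)]


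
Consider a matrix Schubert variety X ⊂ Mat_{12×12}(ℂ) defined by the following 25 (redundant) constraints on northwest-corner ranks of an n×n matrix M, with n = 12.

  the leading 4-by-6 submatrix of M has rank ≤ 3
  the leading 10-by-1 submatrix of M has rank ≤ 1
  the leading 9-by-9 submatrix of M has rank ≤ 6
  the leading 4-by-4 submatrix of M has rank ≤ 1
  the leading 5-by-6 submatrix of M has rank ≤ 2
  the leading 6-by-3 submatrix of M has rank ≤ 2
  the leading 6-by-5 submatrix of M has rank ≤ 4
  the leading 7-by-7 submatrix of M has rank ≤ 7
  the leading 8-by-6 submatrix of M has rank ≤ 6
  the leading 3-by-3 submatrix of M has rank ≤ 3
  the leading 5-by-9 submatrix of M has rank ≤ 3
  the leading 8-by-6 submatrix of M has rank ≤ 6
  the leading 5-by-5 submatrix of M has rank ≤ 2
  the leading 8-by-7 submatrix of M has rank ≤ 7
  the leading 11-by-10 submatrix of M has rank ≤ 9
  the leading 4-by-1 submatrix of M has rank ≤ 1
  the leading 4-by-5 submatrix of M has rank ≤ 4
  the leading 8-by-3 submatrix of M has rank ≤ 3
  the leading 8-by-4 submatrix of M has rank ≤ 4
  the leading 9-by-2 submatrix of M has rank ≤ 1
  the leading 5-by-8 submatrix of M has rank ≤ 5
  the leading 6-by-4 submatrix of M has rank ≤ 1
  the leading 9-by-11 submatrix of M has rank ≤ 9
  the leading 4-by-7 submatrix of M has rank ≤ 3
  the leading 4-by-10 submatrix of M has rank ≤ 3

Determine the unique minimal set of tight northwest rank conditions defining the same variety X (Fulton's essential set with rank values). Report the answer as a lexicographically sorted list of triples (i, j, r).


Reconstructing r_w from the 25 given conditions:

  row 1: 1, 1, 1, 1, 1, 1, 1, 1, 1, 1, 1, 1
  row 2: 1, 1, 1, 1, 2, 2, 2, 2, 2, 2, 2, 2
  row 3: 1, 1, 1, 1, 2, 2, 3, 3, 3, 3, 3, 3
  row 4: 1, 1, 1, 1, 2, 2, 3, 3, 3, 3, 4, 4
  row 5: 1, 1, 1, 1, 2, 2, 3, 3, 3, 4, 5, 5
  row 6: 1, 1, 1, 1, 2, 3, 4, 4, 4, 5, 6, 6
  row 7: 1, 1, 2, 2, 3, 4, 5, 5, 5, 6, 7, 7
  row 8: 1, 1, 2, 3, 4, 5, 6, 6, 6, 7, 8, 8
  row 9: 1, 1, 2, 3, 4, 5, 6, 6, 6, 7, 8, 9
  row 10: 1, 2, 3, 4, 5, 6, 7, 7, 7, 8, 9, 10
  row 11: 1, 2, 3, 4, 5, 6, 7, 8, 8, 9, 10, 11
  row 12: 1, 2, 3, 4, 5, 6, 7, 8, 9, 10, 11, 12

the unique w with this rank table is (1, 5, 7, 11, 10, 6, 3, 4, 12, 2, 8, 9).

Fulton essential set (6 of the 28 Rothe cells):

[(4, 10, 3), (5, 6, 2), (5, 9, 3), (6, 4, 1), (9, 2, 1), (9, 9, 6)]


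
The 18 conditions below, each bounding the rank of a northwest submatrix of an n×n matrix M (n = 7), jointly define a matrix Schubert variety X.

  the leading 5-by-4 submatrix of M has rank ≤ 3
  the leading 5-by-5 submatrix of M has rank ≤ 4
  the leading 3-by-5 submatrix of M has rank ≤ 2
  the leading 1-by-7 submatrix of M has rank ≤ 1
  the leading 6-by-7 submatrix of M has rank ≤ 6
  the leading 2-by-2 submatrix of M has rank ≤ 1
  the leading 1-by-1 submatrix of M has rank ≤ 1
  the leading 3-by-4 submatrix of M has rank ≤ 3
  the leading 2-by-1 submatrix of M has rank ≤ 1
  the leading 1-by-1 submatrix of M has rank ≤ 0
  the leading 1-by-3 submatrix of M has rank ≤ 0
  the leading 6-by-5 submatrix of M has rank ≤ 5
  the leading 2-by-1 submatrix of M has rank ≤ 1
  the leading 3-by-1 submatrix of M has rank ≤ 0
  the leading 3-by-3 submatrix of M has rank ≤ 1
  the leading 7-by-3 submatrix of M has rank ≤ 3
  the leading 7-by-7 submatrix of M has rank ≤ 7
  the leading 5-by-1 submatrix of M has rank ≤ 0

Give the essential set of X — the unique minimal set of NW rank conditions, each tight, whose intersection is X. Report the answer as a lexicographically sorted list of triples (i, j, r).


Propagating the 18 rank bounds to every northwest block:

  row 1: 0 0 0 1 1 1 1
  row 2: 0 1 1 2 2 2 2
  row 3: 0 1 1 2 2 3 3
  row 4: 0 1 2 3 3 4 4
  row 5: 0 1 2 3 4 5 5
  row 6: 1 2 3 4 5 6 6
  row 7: 1 2 3 4 5 6 7

hence w(1..7) = (4, 2, 6, 3, 5, 1, 7).

|D(w)|=9, |Ess(w)|=4:

[(1, 3, 0), (3, 3, 1), (3, 5, 2), (5, 1, 0)]


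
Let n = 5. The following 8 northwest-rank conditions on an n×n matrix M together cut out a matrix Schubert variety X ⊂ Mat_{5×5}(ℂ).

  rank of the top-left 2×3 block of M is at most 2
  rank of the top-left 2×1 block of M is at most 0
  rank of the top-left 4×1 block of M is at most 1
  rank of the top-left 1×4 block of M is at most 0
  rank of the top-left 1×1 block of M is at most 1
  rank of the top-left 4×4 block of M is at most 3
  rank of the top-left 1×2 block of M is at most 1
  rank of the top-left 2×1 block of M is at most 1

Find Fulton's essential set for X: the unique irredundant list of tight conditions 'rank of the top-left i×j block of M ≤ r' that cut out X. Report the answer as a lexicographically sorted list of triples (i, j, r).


Rank table r_w(5×5) implied by the 8 constraints:

  row 1: 0 | 0 | 0 | 0 | 1
  row 2: 0 | 1 | 1 | 1 | 2
  row 3: 1 | 2 | 2 | 2 | 3
  row 4: 1 | 2 | 3 | 3 | 4
  row 5: 1 | 2 | 3 | 4 | 5

giving w = (5, 2, 1, 3, 4) via Δ²R.

D(w) has 5 cells with 2 SE-corners; essential set:

[(1, 4, 0), (2, 1, 0)]


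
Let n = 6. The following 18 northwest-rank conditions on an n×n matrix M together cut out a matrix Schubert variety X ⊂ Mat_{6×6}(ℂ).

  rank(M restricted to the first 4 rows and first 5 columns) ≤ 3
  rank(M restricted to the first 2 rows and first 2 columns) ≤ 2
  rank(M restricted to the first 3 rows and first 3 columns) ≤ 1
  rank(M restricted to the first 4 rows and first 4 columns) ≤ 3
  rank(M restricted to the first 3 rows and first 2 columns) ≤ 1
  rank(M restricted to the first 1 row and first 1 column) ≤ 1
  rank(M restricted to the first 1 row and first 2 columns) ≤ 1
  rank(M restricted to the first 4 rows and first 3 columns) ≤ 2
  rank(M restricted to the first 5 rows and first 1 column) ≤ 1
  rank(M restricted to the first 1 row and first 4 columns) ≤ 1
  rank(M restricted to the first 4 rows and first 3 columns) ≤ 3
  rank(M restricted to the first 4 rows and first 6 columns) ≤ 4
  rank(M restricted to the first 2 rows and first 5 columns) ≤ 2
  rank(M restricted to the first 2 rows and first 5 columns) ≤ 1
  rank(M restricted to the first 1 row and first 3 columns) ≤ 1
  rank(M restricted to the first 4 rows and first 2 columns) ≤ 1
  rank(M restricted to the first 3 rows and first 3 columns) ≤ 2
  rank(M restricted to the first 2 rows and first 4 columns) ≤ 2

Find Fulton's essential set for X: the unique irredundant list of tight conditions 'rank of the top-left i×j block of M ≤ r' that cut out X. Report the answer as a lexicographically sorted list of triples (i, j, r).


Recovering R(i,j) via the rank-extension bound from the 18 conditions:

  i=1: 1 1 1 1 1 1
  i=2: 1 1 1 1 1 2
  i=3: 1 1 1 2 2 3
  i=4: 1 1 2 3 3 4
  i=5: 1 2 3 4 4 5
  i=6: 1 2 3 4 5 6

so w = (1, 6, 4, 3, 2, 5).

ℓ(w)=7; the 3 essential cells (i,j,r):

[(2, 5, 1), (3, 3, 1), (4, 2, 1)]


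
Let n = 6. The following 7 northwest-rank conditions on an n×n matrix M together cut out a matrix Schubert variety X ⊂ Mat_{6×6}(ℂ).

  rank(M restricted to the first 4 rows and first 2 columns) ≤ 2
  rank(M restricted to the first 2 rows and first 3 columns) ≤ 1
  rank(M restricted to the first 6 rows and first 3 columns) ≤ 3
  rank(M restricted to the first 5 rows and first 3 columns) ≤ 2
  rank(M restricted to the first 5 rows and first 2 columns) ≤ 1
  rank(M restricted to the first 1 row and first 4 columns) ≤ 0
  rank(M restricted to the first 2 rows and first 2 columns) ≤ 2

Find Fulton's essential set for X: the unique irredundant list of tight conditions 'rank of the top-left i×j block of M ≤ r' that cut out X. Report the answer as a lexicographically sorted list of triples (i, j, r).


Recovering R(i,j) via the rank-extension bound from the 7 conditions:

  row 1: 0  0  0  0  1  1
  row 2: 1  1  1  1  2  2
  row 3: 1  1  2  2  3  3
  row 4: 1  1  2  3  4  4
  row 5: 1  1  2  3  4  5
  row 6: 1  2  3  4  5  6

so w = (5, 1, 3, 4, 6, 2).

|D(w)|=7, |Ess(w)|=2:

[(1, 4, 0), (5, 2, 1)]


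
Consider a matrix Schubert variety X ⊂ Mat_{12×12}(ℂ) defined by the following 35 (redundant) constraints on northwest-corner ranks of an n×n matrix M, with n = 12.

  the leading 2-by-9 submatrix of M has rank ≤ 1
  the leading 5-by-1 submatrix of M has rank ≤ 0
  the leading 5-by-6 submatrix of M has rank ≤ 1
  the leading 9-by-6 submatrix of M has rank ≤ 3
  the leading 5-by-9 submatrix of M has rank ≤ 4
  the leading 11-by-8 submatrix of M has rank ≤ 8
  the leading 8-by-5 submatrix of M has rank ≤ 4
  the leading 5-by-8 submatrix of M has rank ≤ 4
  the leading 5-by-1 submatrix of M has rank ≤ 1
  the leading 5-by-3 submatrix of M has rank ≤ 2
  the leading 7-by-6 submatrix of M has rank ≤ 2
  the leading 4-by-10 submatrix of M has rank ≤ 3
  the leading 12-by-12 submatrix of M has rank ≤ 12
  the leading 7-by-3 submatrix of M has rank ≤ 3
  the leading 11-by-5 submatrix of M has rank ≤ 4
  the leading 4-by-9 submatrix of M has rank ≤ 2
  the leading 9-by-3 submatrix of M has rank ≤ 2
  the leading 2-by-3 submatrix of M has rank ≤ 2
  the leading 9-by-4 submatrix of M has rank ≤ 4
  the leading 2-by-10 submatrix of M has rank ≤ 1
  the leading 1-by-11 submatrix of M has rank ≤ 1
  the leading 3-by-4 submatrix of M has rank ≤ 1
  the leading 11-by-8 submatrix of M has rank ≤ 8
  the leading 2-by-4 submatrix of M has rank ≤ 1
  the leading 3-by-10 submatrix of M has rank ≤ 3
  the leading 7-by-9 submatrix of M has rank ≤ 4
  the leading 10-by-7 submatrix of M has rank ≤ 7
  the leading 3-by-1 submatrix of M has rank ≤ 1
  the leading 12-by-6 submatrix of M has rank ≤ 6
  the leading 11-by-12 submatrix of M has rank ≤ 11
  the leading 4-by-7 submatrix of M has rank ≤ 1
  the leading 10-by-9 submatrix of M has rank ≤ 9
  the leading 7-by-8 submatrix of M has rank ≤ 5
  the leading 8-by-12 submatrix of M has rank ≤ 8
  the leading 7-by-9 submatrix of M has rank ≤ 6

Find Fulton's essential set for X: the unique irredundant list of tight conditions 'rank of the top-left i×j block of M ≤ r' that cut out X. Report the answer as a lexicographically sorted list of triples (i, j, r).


Computing R[i][j] = min implied NW-rank bound (n=12, 35 conditions):

  row 1: 0 1 1 1 1 1 1 1 1 1 1 1
  row 2: 0 1 1 1 1 1 1 1 1 1 2 2
  row 3: 0 1 1 1 1 1 1 2 2 2 3 3
  row 4: 0 1 1 1 1 1 1 2 2 3 4 4
  row 5: 0 1 1 1 1 1 2 3 3 4 5 5
  row 6: 1 2 2 2 2 2 3 4 4 5 6 6
  row 7: 1 2 2 2 2 2 3 4 4 5 6 7
  row 8: 1 2 2 3 3 3 4 5 5 6 7 8
  row 9: 1 2 2 3 3 3 4 5 6 7 8 9
  row 10: 1 2 3 4 4 4 5 6 7 8 9 10
  row 11: 1 2 3 4 4 5 6 7 8 9 10 11
  row 12: 1 2 3 4 5 6 7 8 9 10 11 12

hence w(1..12) = (2, 11, 8, 10, 7, 1, 12, 4, 9, 3, 6, 5).

Rothe diagram D(w) (38 cells), 10 SE-corners (essential conditions):

[(2, 10, 1), (4, 7, 1), (4, 9, 2), (5, 1, 0), (5, 6, 1), (7, 6, 2), (7, 9, 4), (9, 3, 2), (9, 6, 3), (11, 5, 4)]


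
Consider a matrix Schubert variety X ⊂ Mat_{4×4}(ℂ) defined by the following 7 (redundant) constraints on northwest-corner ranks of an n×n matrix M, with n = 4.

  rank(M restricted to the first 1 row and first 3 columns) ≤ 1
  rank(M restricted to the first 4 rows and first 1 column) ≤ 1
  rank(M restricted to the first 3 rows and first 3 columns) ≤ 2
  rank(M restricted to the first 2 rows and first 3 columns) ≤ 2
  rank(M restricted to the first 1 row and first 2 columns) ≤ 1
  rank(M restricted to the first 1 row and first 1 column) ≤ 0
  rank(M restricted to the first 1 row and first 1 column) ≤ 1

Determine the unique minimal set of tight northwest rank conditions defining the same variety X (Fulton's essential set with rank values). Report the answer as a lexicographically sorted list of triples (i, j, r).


Propagating the 7 rank bounds to every northwest block:

  R[1]: 0, 1, 1, 1
  R[2]: 1, 2, 2, 2
  R[3]: 1, 2, 2, 3
  R[4]: 1, 2, 3, 4

second differences of R give the permutation w = (2, 1, 4, 3).

ℓ(w)=2; the 2 essential cells (i,j,r):

[(1, 1, 0), (3, 3, 2)]


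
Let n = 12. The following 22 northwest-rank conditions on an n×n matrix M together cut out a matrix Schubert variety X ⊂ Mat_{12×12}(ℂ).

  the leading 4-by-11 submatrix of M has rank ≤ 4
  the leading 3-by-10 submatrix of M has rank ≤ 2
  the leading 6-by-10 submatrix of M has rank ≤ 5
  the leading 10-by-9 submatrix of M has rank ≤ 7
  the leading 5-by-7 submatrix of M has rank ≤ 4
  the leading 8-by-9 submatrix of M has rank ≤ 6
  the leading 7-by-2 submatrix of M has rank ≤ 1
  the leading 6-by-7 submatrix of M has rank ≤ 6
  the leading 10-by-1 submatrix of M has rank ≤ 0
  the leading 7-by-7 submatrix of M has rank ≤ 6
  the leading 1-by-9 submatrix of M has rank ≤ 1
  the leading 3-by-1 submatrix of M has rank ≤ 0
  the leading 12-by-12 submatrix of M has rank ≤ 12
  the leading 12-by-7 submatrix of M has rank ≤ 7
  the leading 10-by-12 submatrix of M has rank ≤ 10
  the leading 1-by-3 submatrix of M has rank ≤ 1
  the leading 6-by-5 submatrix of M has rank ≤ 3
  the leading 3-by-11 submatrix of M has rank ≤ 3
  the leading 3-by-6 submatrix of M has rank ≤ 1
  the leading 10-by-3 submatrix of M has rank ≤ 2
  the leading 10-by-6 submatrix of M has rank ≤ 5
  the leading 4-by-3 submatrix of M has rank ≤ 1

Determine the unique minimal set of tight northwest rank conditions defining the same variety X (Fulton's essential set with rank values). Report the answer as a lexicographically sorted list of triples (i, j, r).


Reconstructing r_w from the 22 given conditions:

  i=1: 0, 1, 1, 1, 1, 1, 1, 1, 1, 1, 1, 1
  i=2: 0, 1, 1, 1, 1, 1, 2, 2, 2, 2, 2, 2
  i=3: 0, 1, 1, 1, 1, 1, 2, 2, 2, 2, 3, 3
  i=4: 0, 1, 1, 2, 2, 2, 3, 3, 3, 3, 4, 4
  i=5: 0, 1, 2, 3, 3, 3, 4, 4, 4, 4, 5, 5
  i=6: 0, 1, 2, 3, 3, 4, 5, 5, 5, 5, 6, 6
  i=7: 0, 1, 2, 3, 4, 5, 6, 6, 6, 6, 7, 7
  i=8: 0, 1, 2, 3, 4, 5, 6, 6, 6, 7, 8, 8
  i=9: 0, 1, 2, 3, 4, 5, 6, 7, 7, 8, 9, 9
  i=10: 0, 1, 2, 3, 4, 5, 6, 7, 7, 8, 9, 10
  i=11: 1, 2, 3, 4, 5, 6, 7, 8, 8, 9, 10, 11
  i=12: 1, 2, 3, 4, 5, 6, 7, 8, 9, 10, 11, 12

giving w = (2, 7, 11, 4, 3, 6, 5, 10, 8, 12, 1, 9) via Δ²R.

Fulton essential set (7 of the 26 Rothe cells):

[(3, 6, 1), (3, 10, 2), (4, 3, 1), (6, 5, 3), (8, 9, 6), (10, 1, 0), (10, 9, 7)]


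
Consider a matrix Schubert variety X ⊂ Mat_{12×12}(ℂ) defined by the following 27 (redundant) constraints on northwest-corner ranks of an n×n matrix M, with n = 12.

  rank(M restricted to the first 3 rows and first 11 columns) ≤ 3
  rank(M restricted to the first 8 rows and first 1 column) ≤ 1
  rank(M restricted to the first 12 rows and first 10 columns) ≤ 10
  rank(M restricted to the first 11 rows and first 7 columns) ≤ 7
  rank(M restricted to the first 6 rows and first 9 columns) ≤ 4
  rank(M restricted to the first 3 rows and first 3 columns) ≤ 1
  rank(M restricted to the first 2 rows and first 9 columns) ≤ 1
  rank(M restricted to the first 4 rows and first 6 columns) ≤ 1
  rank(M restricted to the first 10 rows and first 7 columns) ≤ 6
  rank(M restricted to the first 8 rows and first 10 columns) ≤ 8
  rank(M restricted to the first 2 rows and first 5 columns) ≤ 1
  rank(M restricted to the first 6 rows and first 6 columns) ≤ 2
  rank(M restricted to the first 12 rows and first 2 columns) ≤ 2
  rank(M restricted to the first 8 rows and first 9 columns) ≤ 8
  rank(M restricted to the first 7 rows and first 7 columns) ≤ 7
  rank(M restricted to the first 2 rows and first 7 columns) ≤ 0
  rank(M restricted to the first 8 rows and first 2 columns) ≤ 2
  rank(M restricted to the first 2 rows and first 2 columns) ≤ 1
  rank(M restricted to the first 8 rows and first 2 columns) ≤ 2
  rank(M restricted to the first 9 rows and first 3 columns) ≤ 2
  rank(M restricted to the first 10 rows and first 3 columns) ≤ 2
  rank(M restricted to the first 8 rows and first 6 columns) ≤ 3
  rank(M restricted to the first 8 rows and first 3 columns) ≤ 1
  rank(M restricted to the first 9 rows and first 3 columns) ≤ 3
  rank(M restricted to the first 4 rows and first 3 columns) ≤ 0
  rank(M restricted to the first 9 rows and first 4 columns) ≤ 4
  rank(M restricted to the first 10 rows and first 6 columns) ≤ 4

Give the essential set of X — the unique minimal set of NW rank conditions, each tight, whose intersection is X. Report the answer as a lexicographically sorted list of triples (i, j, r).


Reconstructing r_w from the 27 given conditions:

  R[1]: 0  0  0  0  0  0  0  1  1  1  1  1
  R[2]: 0  0  0  0  0  0  0  1  1  2  2  2
  R[3]: 0  0  0  1  1  1  1  2  2  3  3  3
  R[4]: 0  0  0  1  1  1  2  3  3  4  4  4
  R[5]: 1  1  1  2  2  2  3  4  4  5  5  5
  R[6]: 1  1  1  2  2  2  3  4  4  5  6  6
  R[7]: 1  1  1  2  3  3  4  5  5  6  7  7
  R[8]: 1  1  1  2  3  3  4  5  6  7  8  8
  R[9]: 1  2  2  3  4  4  5  6  7  8  9  9
  R[10]: 1  2  2  3  4  4  5  6  7  8  9  10
  R[11]: 1  2  3  4  5  5  6  7  8  9  10  11
  R[12]: 1  2  3  4  5  6  7  8  9  10  11  12

so w = (8, 10, 4, 7, 1, 11, 5, 9, 2, 12, 3, 6).

Rothe diagram D(w) (35 cells), 10 SE-corners (essential conditions):

[(2, 7, 0), (2, 9, 1), (4, 3, 0), (4, 6, 1), (6, 6, 2), (6, 9, 4), (8, 3, 1), (8, 6, 3), (10, 3, 2), (10, 6, 4)]
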